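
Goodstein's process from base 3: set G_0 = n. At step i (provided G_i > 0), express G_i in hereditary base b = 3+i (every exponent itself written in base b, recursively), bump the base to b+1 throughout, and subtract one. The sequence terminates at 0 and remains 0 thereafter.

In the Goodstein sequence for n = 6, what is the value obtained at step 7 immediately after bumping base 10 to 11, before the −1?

G_0 = 6. HB_3(6) = 2·3. Bump = 8. G_1 = 7.
G_1 = 7. HB_4(7) = 4 + 3. Bump = 8. G_2 = 7.
G_2 = 7. HB_5(7) = 5 + 2. Bump = 8. G_3 = 7.
G_3 = 7. HB_6(7) = 6 + 1. Bump = 8. G_4 = 7.
G_4 = 7. HB_7(7) = 7. Bump = 8. G_5 = 7.
G_5 = 7. HB_8(7) = 7. Bump = 7. G_6 = 6.
G_6 = 6. HB_9(6) = 6. Bump = 6. G_7 = 5.

5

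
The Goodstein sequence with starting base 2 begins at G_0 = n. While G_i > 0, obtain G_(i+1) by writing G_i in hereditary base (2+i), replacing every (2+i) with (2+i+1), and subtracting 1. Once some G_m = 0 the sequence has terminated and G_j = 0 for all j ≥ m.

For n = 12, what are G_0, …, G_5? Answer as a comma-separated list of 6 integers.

12, 107, 1065, 15685, 280019, 5764910

G_0=12  [base 2] 2^(2 + 1) + 2^2  →[2↦3]→  3^(3 + 1) + 3^3 = 108  −1 ⇒ G_1=107
G_1=107  [base 3] 3^(3 + 1) + 2·3^2 + 2·3 + 2  →[3↦4]→  4^(4 + 1) + 2·4^2 + 2·4 + 2 = 1066  −1 ⇒ G_2=1065
G_2=1065  [base 4] 4^(4 + 1) + 2·4^2 + 2·4 + 1  →[4↦5]→  5^(5 + 1) + 2·5^2 + 2·5 + 1 = 15686  −1 ⇒ G_3=15685
G_3=15685  [base 5] 5^(5 + 1) + 2·5^2 + 2·5  →[5↦6]→  6^(6 + 1) + 2·6^2 + 2·6 = 280020  −1 ⇒ G_4=280019
G_4=280019  [base 6] 6^(6 + 1) + 2·6^2 + 6 + 5  →[6↦7]→  7^(7 + 1) + 2·7^2 + 7 + 5 = 5764911  −1 ⇒ G_5=5764910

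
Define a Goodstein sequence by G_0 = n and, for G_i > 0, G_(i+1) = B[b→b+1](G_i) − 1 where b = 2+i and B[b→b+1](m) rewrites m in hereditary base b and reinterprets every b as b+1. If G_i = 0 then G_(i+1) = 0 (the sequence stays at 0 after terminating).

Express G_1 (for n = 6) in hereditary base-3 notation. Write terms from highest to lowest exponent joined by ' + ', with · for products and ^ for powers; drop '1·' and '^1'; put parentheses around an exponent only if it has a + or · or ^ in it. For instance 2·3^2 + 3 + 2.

3^3 + 2

step 0: 6 = 2^2 + 2; sub 3 for 2: 3^3 + 3; = 30; G_1 = 30−1 = 29
step 1: 29 = 3^3 + 2; sub 4 for 3: 4^4 + 2; = 258; G_2 = 258−1 = 257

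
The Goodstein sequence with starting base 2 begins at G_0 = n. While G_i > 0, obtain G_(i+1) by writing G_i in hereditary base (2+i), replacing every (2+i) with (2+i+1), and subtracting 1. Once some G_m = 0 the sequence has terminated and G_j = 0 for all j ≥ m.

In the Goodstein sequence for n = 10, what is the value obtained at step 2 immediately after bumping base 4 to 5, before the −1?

G_0 = 10. HB_2(10) = 2^(2 + 1) + 2. Bump = 84. G_1 = 83.
G_1 = 83. HB_3(83) = 3^(3 + 1) + 2. Bump = 1026. G_2 = 1025.

15626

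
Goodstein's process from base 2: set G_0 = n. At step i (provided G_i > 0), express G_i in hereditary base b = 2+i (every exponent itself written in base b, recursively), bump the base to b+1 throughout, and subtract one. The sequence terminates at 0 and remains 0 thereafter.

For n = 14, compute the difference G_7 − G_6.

3352711577

G_0 = 14. HB_2(14) = 2^(2 + 1) + 2^2 + 2. Bump = 111. G_1 = 110.
G_1 = 110. HB_3(110) = 3^(3 + 1) + 3^3 + 2. Bump = 1282. G_2 = 1281.
G_2 = 1281. HB_4(1281) = 4^(4 + 1) + 4^4 + 1. Bump = 18751. G_3 = 18750.
G_3 = 18750. HB_5(18750) = 5^(5 + 1) + 5^5. Bump = 326592. G_4 = 326591.
G_4 = 326591. HB_6(326591) = 6^(6 + 1) + 5·6^5 + 5·6^4 + 5·6^3 + 5·6^2 + 5·6 + 5. Bump = 5862841. G_5 = 5862840.
G_5 = 5862840. HB_7(5862840) = 7^(7 + 1) + 5·7^5 + 5·7^4 + 5·7^3 + 5·7^2 + 5·7 + 4. Bump = 134404972. G_6 = 134404971.
G_6 = 134404971. HB_8(134404971) = 8^(8 + 1) + 5·8^5 + 5·8^4 + 5·8^3 + 5·8^2 + 5·8 + 3. Bump = 3487116549. G_7 = 3487116548.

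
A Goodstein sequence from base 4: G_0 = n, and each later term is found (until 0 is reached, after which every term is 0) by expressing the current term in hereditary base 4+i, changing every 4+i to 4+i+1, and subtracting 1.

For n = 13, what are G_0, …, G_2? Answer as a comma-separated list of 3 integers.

step 0: 13 = 3·4 + 1; sub 5 for 4: 3·5 + 1; = 16; G_1 = 16−1 = 15
step 1: 15 = 3·5; sub 6 for 5: 3·6; = 18; G_2 = 18−1 = 17

13, 15, 17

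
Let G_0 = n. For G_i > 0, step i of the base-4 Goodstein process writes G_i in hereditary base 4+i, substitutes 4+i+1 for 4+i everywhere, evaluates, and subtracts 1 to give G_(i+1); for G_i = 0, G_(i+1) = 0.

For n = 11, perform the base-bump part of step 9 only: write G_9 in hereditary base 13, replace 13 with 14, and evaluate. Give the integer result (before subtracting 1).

step 0: 11 = 2·4 + 3; sub 5 for 4: 2·5 + 3; = 13; G_1 = 13−1 = 12
step 1: 12 = 2·5 + 2; sub 6 for 5: 2·6 + 2; = 14; G_2 = 14−1 = 13
step 2: 13 = 2·6 + 1; sub 7 for 6: 2·7 + 1; = 15; G_3 = 15−1 = 14
step 3: 14 = 2·7; sub 8 for 7: 2·8; = 16; G_4 = 16−1 = 15
step 4: 15 = 8 + 7; sub 9 for 8: 9 + 7; = 16; G_5 = 16−1 = 15
step 5: 15 = 9 + 6; sub 10 for 9: 10 + 6; = 16; G_6 = 16−1 = 15
step 6: 15 = 10 + 5; sub 11 for 10: 11 + 5; = 16; G_7 = 16−1 = 15
step 7: 15 = 11 + 4; sub 12 for 11: 12 + 4; = 16; G_8 = 16−1 = 15
step 8: 15 = 12 + 3; sub 13 for 12: 13 + 3; = 16; G_9 = 16−1 = 15

16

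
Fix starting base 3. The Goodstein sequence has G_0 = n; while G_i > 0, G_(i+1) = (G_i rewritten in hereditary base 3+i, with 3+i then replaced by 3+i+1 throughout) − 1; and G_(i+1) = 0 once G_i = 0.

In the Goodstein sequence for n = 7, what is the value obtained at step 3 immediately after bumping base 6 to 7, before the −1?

G_0 = 7. HB_3(7) = 2·3 + 1. Bump = 9. G_1 = 8.
G_1 = 8. HB_4(8) = 2·4. Bump = 10. G_2 = 9.
G_2 = 9. HB_5(9) = 5 + 4. Bump = 10. G_3 = 9.
G_3 = 9. HB_6(9) = 6 + 3. Bump = 10. G_4 = 9.

10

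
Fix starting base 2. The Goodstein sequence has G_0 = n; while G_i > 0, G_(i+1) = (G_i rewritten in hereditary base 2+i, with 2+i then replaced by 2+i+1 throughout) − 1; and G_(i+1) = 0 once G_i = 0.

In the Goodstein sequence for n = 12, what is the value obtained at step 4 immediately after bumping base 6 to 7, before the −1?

5764911

(0) 12|_2 = 2^(2 + 1) + 2^2 ↦ 3^(3 + 1) + 3^3|_3 = 108 ⇒ 107
(1) 107|_3 = 3^(3 + 1) + 2·3^2 + 2·3 + 2 ↦ 4^(4 + 1) + 2·4^2 + 2·4 + 2|_4 = 1066 ⇒ 1065
(2) 1065|_4 = 4^(4 + 1) + 2·4^2 + 2·4 + 1 ↦ 5^(5 + 1) + 2·5^2 + 2·5 + 1|_5 = 15686 ⇒ 15685
(3) 15685|_5 = 5^(5 + 1) + 2·5^2 + 2·5 ↦ 6^(6 + 1) + 2·6^2 + 2·6|_6 = 280020 ⇒ 280019
(4) 280019|_6 = 6^(6 + 1) + 2·6^2 + 6 + 5 ↦ 7^(7 + 1) + 2·7^2 + 7 + 5|_7 = 5764911 ⇒ 5764910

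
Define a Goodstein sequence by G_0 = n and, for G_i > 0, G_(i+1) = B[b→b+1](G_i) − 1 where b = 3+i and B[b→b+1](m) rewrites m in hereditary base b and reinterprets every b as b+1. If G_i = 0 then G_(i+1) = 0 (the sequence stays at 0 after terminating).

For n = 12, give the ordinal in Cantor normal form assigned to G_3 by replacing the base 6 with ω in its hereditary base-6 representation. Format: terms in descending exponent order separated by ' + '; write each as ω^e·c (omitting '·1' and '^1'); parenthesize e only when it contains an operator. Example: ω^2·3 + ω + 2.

ω^2 + 1

(0) 12|_3 = 3^2 + 3 ↦ 4^2 + 4|_4 = 20 ⇒ 19
(1) 19|_4 = 4^2 + 3 ↦ 5^2 + 3|_5 = 28 ⇒ 27
(2) 27|_5 = 5^2 + 2 ↦ 6^2 + 2|_6 = 38 ⇒ 37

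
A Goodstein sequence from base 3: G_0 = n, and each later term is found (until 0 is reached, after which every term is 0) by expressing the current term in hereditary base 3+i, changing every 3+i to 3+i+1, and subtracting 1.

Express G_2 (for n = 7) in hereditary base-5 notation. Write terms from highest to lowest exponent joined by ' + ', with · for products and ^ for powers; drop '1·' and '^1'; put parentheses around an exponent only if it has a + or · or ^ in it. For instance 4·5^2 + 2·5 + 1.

5 + 4

i=0: 7 = 2·3 + 1 (b=3); 3→4: 2·4 + 1 = 9; 9−1 = 8
i=1: 8 = 2·4 (b=4); 4→5: 2·5 = 10; 10−1 = 9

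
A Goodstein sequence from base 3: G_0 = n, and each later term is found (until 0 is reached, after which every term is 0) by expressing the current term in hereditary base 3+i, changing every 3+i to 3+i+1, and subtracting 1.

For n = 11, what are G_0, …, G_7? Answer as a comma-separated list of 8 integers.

11, 17, 25, 35, 39, 43, 47, 51

[0] 11 ≡ 3^2 + 2 (base 3). Lift 4: 18. −1: 17.
[1] 17 ≡ 4^2 + 1 (base 4). Lift 5: 26. −1: 25.
[2] 25 ≡ 5^2 (base 5). Lift 6: 36. −1: 35.
[3] 35 ≡ 5·6 + 5 (base 6). Lift 7: 40. −1: 39.
[4] 39 ≡ 5·7 + 4 (base 7). Lift 8: 44. −1: 43.
[5] 43 ≡ 5·8 + 3 (base 8). Lift 9: 48. −1: 47.
[6] 47 ≡ 5·9 + 2 (base 9). Lift 10: 52. −1: 51.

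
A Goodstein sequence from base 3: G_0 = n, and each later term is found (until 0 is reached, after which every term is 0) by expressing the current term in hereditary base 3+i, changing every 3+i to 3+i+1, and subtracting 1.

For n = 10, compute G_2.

24

step 0: 10 = 3^2 + 1; sub 4 for 3: 4^2 + 1; = 17; G_1 = 17−1 = 16
step 1: 16 = 4^2; sub 5 for 4: 5^2; = 25; G_2 = 25−1 = 24
step 2: 24 = 4·5 + 4; sub 6 for 5: 4·6 + 4; = 28; G_3 = 28−1 = 27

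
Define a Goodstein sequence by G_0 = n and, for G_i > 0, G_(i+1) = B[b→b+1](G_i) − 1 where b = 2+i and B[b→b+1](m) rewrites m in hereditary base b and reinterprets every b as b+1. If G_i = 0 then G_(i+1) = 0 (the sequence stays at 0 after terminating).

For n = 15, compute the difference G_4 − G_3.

base 2: 15 = 2^(2 + 1) + 2^2 + 2 + 1; at 3: 3^(3 + 1) + 3^3 + 3 + 1 = 112; next = 111
base 3: 111 = 3^(3 + 1) + 3^3 + 3; at 4: 4^(4 + 1) + 4^4 + 4 = 1284; next = 1283
base 4: 1283 = 4^(4 + 1) + 4^4 + 3; at 5: 5^(5 + 1) + 5^5 + 3 = 18753; next = 18752
base 5: 18752 = 5^(5 + 1) + 5^5 + 2; at 6: 6^(6 + 1) + 6^6 + 2 = 326594; next = 326593

307841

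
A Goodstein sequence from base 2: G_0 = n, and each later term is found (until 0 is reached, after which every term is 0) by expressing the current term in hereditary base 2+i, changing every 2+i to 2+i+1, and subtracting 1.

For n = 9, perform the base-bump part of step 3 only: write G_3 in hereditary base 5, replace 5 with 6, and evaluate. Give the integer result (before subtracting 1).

140744

G_0=9  [base 2] 2^(2 + 1) + 1  →[2↦3]→  3^(3 + 1) + 1 = 82  −1 ⇒ G_1=81
G_1=81  [base 3] 3^(3 + 1)  →[3↦4]→  4^(4 + 1) = 1024  −1 ⇒ G_2=1023
G_2=1023  [base 4] 3·4^4 + 3·4^3 + 3·4^2 + 3·4 + 3  →[4↦5]→  3·5^5 + 3·5^3 + 3·5^2 + 3·5 + 3 = 9843  −1 ⇒ G_3=9842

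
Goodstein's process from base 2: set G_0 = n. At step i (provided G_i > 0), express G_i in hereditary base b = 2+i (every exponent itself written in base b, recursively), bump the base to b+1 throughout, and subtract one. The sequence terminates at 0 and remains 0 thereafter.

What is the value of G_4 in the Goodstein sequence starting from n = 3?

step 0: 3 = 2 + 1; sub 3 for 2: 3 + 1; = 4; G_1 = 4−1 = 3
step 1: 3 = 3; sub 4 for 3: 4; = 4; G_2 = 4−1 = 3
step 2: 3 = 3; sub 5 for 4: 3; = 3; G_3 = 3−1 = 2
step 3: 2 = 2; sub 6 for 5: 2; = 2; G_4 = 2−1 = 1
step 4: 1 = 1; sub 7 for 6: 1; = 1; G_5 = 1−1 = 0

1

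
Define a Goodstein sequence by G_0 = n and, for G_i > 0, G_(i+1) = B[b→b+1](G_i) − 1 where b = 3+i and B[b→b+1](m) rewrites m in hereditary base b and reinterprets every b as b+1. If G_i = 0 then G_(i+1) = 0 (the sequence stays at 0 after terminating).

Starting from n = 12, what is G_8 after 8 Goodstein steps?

[0] 12 ≡ 3^2 + 3 (base 3). Lift 4: 20. −1: 19.
[1] 19 ≡ 4^2 + 3 (base 4). Lift 5: 28. −1: 27.
[2] 27 ≡ 5^2 + 2 (base 5). Lift 6: 38. −1: 37.
[3] 37 ≡ 6^2 + 1 (base 6). Lift 7: 50. −1: 49.
[4] 49 ≡ 7^2 (base 7). Lift 8: 64. −1: 63.
[5] 63 ≡ 7·8 + 7 (base 8). Lift 9: 70. −1: 69.
[6] 69 ≡ 7·9 + 6 (base 9). Lift 10: 76. −1: 75.
[7] 75 ≡ 7·10 + 5 (base 10). Lift 11: 82. −1: 81.
[8] 81 ≡ 7·11 + 4 (base 11). Lift 12: 88. −1: 87.

81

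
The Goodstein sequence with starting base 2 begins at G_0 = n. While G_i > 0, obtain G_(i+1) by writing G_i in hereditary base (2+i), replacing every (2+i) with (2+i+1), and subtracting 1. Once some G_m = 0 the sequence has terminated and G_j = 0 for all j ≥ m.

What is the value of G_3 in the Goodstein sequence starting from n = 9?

(0) 9|_2 = 2^(2 + 1) + 1 ↦ 3^(3 + 1) + 1|_3 = 82 ⇒ 81
(1) 81|_3 = 3^(3 + 1) ↦ 4^(4 + 1)|_4 = 1024 ⇒ 1023
(2) 1023|_4 = 3·4^4 + 3·4^3 + 3·4^2 + 3·4 + 3 ↦ 3·5^5 + 3·5^3 + 3·5^2 + 3·5 + 3|_5 = 9843 ⇒ 9842
(3) 9842|_5 = 3·5^5 + 3·5^3 + 3·5^2 + 3·5 + 2 ↦ 3·6^6 + 3·6^3 + 3·6^2 + 3·6 + 2|_6 = 140744 ⇒ 140743

9842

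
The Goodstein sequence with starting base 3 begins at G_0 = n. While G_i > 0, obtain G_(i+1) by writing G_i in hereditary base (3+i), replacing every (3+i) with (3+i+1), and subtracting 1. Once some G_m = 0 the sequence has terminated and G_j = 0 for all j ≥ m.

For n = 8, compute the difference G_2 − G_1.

G_0=8  [base 3] 2·3 + 2  →[3↦4]→  2·4 + 2 = 10  −1 ⇒ G_1=9
G_1=9  [base 4] 2·4 + 1  →[4↦5]→  2·5 + 1 = 11  −1 ⇒ G_2=10

1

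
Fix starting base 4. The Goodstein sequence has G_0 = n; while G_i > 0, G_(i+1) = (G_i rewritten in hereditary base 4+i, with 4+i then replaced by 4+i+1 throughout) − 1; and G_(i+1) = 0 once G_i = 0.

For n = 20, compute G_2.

(0) 20|_4 = 4^2 + 4 ↦ 5^2 + 5|_5 = 30 ⇒ 29
(1) 29|_5 = 5^2 + 4 ↦ 6^2 + 4|_6 = 40 ⇒ 39

39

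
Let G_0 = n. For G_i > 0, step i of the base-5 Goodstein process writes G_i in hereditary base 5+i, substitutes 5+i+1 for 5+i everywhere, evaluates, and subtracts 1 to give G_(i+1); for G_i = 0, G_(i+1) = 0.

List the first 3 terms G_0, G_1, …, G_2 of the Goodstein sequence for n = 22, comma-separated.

22, 25, 28

G_0=22  [base 5] 4·5 + 2  →[5↦6]→  4·6 + 2 = 26  −1 ⇒ G_1=25
G_1=25  [base 6] 4·6 + 1  →[6↦7]→  4·7 + 1 = 29  −1 ⇒ G_2=28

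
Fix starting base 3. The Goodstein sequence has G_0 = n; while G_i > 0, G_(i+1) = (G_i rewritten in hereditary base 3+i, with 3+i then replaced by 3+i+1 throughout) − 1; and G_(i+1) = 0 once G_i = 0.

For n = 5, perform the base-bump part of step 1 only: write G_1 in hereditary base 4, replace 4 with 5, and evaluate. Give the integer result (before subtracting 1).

6

(0) 5|_3 = 3 + 2 ↦ 4 + 2|_4 = 6 ⇒ 5
(1) 5|_4 = 4 + 1 ↦ 5 + 1|_5 = 6 ⇒ 5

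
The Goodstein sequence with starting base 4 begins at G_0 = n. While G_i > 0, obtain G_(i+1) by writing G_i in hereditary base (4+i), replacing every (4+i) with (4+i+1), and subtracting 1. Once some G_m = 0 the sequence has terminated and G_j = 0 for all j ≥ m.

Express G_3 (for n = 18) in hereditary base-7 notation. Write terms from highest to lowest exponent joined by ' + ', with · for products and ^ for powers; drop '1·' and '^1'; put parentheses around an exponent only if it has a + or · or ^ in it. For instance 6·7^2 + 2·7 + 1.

[0] 18 ≡ 4^2 + 2 (base 4). Lift 5: 27. −1: 26.
[1] 26 ≡ 5^2 + 1 (base 5). Lift 6: 37. −1: 36.
[2] 36 ≡ 6^2 (base 6). Lift 7: 49. −1: 48.
[3] 48 ≡ 6·7 + 6 (base 7). Lift 8: 54. −1: 53.

6·7 + 6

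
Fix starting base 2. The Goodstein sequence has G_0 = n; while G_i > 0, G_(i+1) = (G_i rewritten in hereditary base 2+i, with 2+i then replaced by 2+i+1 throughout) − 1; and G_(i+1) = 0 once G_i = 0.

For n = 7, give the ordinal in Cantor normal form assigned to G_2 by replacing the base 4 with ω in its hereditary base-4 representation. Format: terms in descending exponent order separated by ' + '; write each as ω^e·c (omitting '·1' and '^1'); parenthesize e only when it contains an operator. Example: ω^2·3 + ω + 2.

ω^ω + 3

G_0 = 7. HB_2(7) = 2^2 + 2 + 1. Bump = 31. G_1 = 30.
G_1 = 30. HB_3(30) = 3^3 + 3. Bump = 260. G_2 = 259.
G_2 = 259. HB_4(259) = 4^4 + 3. Bump = 3128. G_3 = 3127.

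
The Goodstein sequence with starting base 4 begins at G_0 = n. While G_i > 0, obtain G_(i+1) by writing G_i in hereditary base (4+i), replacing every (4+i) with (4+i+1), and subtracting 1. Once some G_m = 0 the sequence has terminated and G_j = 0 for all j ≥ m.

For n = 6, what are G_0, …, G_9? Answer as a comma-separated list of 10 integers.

(0) 6|_4 = 4 + 2 ↦ 5 + 2|_5 = 7 ⇒ 6
(1) 6|_5 = 5 + 1 ↦ 6 + 1|_6 = 7 ⇒ 6
(2) 6|_6 = 6 ↦ 7|_7 = 7 ⇒ 6
(3) 6|_7 = 6 ↦ 6|_8 = 6 ⇒ 5
(4) 5|_8 = 5 ↦ 5|_9 = 5 ⇒ 4
(5) 4|_9 = 4 ↦ 4|_10 = 4 ⇒ 3
(6) 3|_10 = 3 ↦ 3|_11 = 3 ⇒ 2
(7) 2|_11 = 2 ↦ 2|_12 = 2 ⇒ 1
(8) 1|_12 = 1 ↦ 1|_13 = 1 ⇒ 0

6, 6, 6, 6, 5, 4, 3, 2, 1, 0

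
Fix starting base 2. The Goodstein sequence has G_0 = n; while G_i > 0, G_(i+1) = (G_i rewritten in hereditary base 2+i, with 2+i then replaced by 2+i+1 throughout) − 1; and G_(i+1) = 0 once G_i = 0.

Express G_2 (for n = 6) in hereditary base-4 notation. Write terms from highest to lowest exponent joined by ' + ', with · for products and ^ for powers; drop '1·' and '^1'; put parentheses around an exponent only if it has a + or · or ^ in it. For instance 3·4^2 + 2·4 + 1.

i=0: 6 = 2^2 + 2 (b=2); 2→3: 3^3 + 3 = 30; 30−1 = 29
i=1: 29 = 3^3 + 2 (b=3); 3→4: 4^4 + 2 = 258; 258−1 = 257
i=2: 257 = 4^4 + 1 (b=4); 4→5: 5^5 + 1 = 3126; 3126−1 = 3125

4^4 + 1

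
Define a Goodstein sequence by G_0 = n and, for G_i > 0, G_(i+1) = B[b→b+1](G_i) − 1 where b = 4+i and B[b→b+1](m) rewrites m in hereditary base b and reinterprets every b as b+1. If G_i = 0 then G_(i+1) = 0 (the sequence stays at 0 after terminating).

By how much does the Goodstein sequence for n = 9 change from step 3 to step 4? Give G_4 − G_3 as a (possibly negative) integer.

base 4: 9 = 2·4 + 1; at 5: 2·5 + 1 = 11; next = 10
base 5: 10 = 2·5; at 6: 2·6 = 12; next = 11
base 6: 11 = 6 + 5; at 7: 7 + 5 = 12; next = 11
base 7: 11 = 7 + 4; at 8: 8 + 4 = 12; next = 11

0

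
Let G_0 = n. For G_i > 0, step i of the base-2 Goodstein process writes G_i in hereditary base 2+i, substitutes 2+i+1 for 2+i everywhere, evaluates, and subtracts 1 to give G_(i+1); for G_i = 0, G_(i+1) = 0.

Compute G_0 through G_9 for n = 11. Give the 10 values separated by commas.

base 2: 11 = 2^(2 + 1) + 2 + 1; at 3: 3^(3 + 1) + 3 + 1 = 85; next = 84
base 3: 84 = 3^(3 + 1) + 3; at 4: 4^(4 + 1) + 4 = 1028; next = 1027
base 4: 1027 = 4^(4 + 1) + 3; at 5: 5^(5 + 1) + 3 = 15628; next = 15627
base 5: 15627 = 5^(5 + 1) + 2; at 6: 6^(6 + 1) + 2 = 279938; next = 279937
base 6: 279937 = 6^(6 + 1) + 1; at 7: 7^(7 + 1) + 1 = 5764802; next = 5764801
base 7: 5764801 = 7^(7 + 1); at 8: 8^(8 + 1) = 134217728; next = 134217727
base 8: 134217727 = 7·8^8 + 7·8^7 + 7·8^6 + 7·8^5 + 7·8^4 + 7·8^3 + 7·8^2 + 7·8 + 7; at 9: 7·9^9 + 7·9^7 + 7·9^6 + 7·9^5 + 7·9^4 + 7·9^3 + 7·9^2 + 7·9 + 7 = 2749609303; next = 2749609302
base 9: 2749609302 = 7·9^9 + 7·9^7 + 7·9^6 + 7·9^5 + 7·9^4 + 7·9^3 + 7·9^2 + 7·9 + 6; at 10: 7·10^10 + 7·10^7 + 7·10^6 + 7·10^5 + 7·10^4 + 7·10^3 + 7·10^2 + 7·10 + 6 = 70077777776; next = 70077777775
base 10: 70077777775 = 7·10^10 + 7·10^7 + 7·10^6 + 7·10^5 + 7·10^4 + 7·10^3 + 7·10^2 + 7·10 + 5; at 11: 7·11^11 + 7·11^7 + 7·11^6 + 7·11^5 + 7·11^4 + 7·11^3 + 7·11^2 + 7·11 + 5 = 1997331745491; next = 1997331745490

11, 84, 1027, 15627, 279937, 5764801, 134217727, 2749609302, 70077777775, 1997331745490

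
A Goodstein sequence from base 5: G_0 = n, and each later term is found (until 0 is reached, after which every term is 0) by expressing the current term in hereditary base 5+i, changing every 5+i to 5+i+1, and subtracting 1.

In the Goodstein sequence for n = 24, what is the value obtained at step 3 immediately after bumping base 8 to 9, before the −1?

37

i=0: 24 = 4·5 + 4 (b=5); 5→6: 4·6 + 4 = 28; 28−1 = 27
i=1: 27 = 4·6 + 3 (b=6); 6→7: 4·7 + 3 = 31; 31−1 = 30
i=2: 30 = 4·7 + 2 (b=7); 7→8: 4·8 + 2 = 34; 34−1 = 33
i=3: 33 = 4·8 + 1 (b=8); 8→9: 4·9 + 1 = 37; 37−1 = 36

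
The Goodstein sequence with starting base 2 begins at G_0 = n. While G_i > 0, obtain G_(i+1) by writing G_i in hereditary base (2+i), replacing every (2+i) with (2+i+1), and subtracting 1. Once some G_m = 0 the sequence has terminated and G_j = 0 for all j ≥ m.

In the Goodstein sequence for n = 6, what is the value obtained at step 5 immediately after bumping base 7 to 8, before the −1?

G_0 = 6. HB_2(6) = 2^2 + 2. Bump = 30. G_1 = 29.
G_1 = 29. HB_3(29) = 3^3 + 2. Bump = 258. G_2 = 257.
G_2 = 257. HB_4(257) = 4^4 + 1. Bump = 3126. G_3 = 3125.
G_3 = 3125. HB_5(3125) = 5^5. Bump = 46656. G_4 = 46655.
G_4 = 46655. HB_6(46655) = 5·6^5 + 5·6^4 + 5·6^3 + 5·6^2 + 5·6 + 5. Bump = 98040. G_5 = 98039.
G_5 = 98039. HB_7(98039) = 5·7^5 + 5·7^4 + 5·7^3 + 5·7^2 + 5·7 + 4. Bump = 187244. G_6 = 187243.

187244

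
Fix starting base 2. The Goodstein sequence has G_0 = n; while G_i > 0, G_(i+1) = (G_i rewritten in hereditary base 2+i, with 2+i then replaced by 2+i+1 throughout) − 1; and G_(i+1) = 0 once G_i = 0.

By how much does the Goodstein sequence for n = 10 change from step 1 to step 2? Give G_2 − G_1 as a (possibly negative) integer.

G_0=10  [base 2] 2^(2 + 1) + 2  →[2↦3]→  3^(3 + 1) + 3 = 84  −1 ⇒ G_1=83
G_1=83  [base 3] 3^(3 + 1) + 2  →[3↦4]→  4^(4 + 1) + 2 = 1026  −1 ⇒ G_2=1025

942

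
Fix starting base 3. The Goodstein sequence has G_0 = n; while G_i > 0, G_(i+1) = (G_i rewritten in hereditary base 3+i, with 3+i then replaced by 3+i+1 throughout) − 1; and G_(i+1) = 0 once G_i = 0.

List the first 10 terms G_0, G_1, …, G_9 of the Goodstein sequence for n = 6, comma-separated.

6, 7, 7, 7, 7, 7, 6, 5, 4, 3

(0) 6|_3 = 2·3 ↦ 2·4|_4 = 8 ⇒ 7
(1) 7|_4 = 4 + 3 ↦ 5 + 3|_5 = 8 ⇒ 7
(2) 7|_5 = 5 + 2 ↦ 6 + 2|_6 = 8 ⇒ 7
(3) 7|_6 = 6 + 1 ↦ 7 + 1|_7 = 8 ⇒ 7
(4) 7|_7 = 7 ↦ 8|_8 = 8 ⇒ 7
(5) 7|_8 = 7 ↦ 7|_9 = 7 ⇒ 6
(6) 6|_9 = 6 ↦ 6|_10 = 6 ⇒ 5
(7) 5|_10 = 5 ↦ 5|_11 = 5 ⇒ 4
(8) 4|_11 = 4 ↦ 4|_12 = 4 ⇒ 3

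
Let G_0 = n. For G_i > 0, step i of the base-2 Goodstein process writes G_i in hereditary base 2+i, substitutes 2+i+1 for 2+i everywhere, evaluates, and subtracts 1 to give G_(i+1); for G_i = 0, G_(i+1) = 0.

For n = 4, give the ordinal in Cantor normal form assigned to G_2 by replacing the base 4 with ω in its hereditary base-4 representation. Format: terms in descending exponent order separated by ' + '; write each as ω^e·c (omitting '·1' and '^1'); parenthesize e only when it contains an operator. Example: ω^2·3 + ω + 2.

(0) 4|_2 = 2^2 ↦ 3^3|_3 = 27 ⇒ 26
(1) 26|_3 = 2·3^2 + 2·3 + 2 ↦ 2·4^2 + 2·4 + 2|_4 = 42 ⇒ 41
(2) 41|_4 = 2·4^2 + 2·4 + 1 ↦ 2·5^2 + 2·5 + 1|_5 = 61 ⇒ 60

ω^2·2 + ω·2 + 1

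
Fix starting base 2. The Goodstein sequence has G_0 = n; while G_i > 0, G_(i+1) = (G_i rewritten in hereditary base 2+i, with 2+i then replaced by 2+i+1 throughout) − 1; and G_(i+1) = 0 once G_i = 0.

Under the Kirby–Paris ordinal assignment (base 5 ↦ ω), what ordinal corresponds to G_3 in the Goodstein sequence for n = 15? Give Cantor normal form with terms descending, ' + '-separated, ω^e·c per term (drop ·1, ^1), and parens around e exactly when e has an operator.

ω^(ω + 1) + ω^ω + 2

G_0=15  [base 2] 2^(2 + 1) + 2^2 + 2 + 1  →[2↦3]→  3^(3 + 1) + 3^3 + 3 + 1 = 112  −1 ⇒ G_1=111
G_1=111  [base 3] 3^(3 + 1) + 3^3 + 3  →[3↦4]→  4^(4 + 1) + 4^4 + 4 = 1284  −1 ⇒ G_2=1283
G_2=1283  [base 4] 4^(4 + 1) + 4^4 + 3  →[4↦5]→  5^(5 + 1) + 5^5 + 3 = 18753  −1 ⇒ G_3=18752
G_3=18752  [base 5] 5^(5 + 1) + 5^5 + 2  →[5↦6]→  6^(6 + 1) + 6^6 + 2 = 326594  −1 ⇒ G_4=326593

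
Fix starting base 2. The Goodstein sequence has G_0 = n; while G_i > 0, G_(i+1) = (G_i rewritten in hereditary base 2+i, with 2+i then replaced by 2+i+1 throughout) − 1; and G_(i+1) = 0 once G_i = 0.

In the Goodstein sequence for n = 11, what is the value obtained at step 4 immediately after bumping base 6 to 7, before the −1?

step 0: 11 = 2^(2 + 1) + 2 + 1; sub 3 for 2: 3^(3 + 1) + 3 + 1; = 85; G_1 = 85−1 = 84
step 1: 84 = 3^(3 + 1) + 3; sub 4 for 3: 4^(4 + 1) + 4; = 1028; G_2 = 1028−1 = 1027
step 2: 1027 = 4^(4 + 1) + 3; sub 5 for 4: 5^(5 + 1) + 3; = 15628; G_3 = 15628−1 = 15627
step 3: 15627 = 5^(5 + 1) + 2; sub 6 for 5: 6^(6 + 1) + 2; = 279938; G_4 = 279938−1 = 279937
step 4: 279937 = 6^(6 + 1) + 1; sub 7 for 6: 7^(7 + 1) + 1; = 5764802; G_5 = 5764802−1 = 5764801

5764802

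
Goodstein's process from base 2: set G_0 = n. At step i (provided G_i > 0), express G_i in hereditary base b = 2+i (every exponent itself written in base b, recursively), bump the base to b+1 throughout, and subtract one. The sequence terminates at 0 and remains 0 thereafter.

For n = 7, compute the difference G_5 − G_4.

776886

G_0=7  [base 2] 2^2 + 2 + 1  →[2↦3]→  3^3 + 3 + 1 = 31  −1 ⇒ G_1=30
G_1=30  [base 3] 3^3 + 3  →[3↦4]→  4^4 + 4 = 260  −1 ⇒ G_2=259
G_2=259  [base 4] 4^4 + 3  →[4↦5]→  5^5 + 3 = 3128  −1 ⇒ G_3=3127
G_3=3127  [base 5] 5^5 + 2  →[5↦6]→  6^6 + 2 = 46658  −1 ⇒ G_4=46657
G_4=46657  [base 6] 6^6 + 1  →[6↦7]→  7^7 + 1 = 823544  −1 ⇒ G_5=823543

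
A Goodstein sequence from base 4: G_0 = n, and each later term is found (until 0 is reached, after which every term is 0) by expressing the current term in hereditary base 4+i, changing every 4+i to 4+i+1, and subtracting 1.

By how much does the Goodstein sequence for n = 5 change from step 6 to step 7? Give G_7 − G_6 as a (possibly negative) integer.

5 —HB4→ 4 + 1 —bump→ 5 + 1 = 6 —(−1)→ 5
5 —HB5→ 5 —bump→ 6 = 6 —(−1)→ 5
5 —HB6→ 5 —bump→ 5 = 5 —(−1)→ 4
4 —HB7→ 4 —bump→ 4 = 4 —(−1)→ 3
3 —HB8→ 3 —bump→ 3 = 3 —(−1)→ 2
2 —HB9→ 2 —bump→ 2 = 2 —(−1)→ 1
1 —HB10→ 1 —bump→ 1 = 1 —(−1)→ 0

-1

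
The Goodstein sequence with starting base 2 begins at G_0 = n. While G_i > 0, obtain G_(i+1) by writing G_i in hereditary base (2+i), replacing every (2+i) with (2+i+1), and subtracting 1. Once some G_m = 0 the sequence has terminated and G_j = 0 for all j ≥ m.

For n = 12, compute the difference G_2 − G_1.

958

G_0=12  [base 2] 2^(2 + 1) + 2^2  →[2↦3]→  3^(3 + 1) + 3^3 = 108  −1 ⇒ G_1=107
G_1=107  [base 3] 3^(3 + 1) + 2·3^2 + 2·3 + 2  →[3↦4]→  4^(4 + 1) + 2·4^2 + 2·4 + 2 = 1066  −1 ⇒ G_2=1065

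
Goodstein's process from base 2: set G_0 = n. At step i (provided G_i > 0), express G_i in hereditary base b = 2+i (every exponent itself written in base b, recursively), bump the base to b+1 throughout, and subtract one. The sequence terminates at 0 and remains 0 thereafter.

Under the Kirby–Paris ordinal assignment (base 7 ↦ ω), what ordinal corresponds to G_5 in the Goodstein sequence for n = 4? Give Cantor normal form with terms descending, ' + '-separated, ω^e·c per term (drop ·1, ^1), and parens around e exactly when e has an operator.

ω^2·2 + ω + 4

4 —HB2→ 2^2 —bump→ 3^3 = 27 —(−1)→ 26
26 —HB3→ 2·3^2 + 2·3 + 2 —bump→ 2·4^2 + 2·4 + 2 = 42 —(−1)→ 41
41 —HB4→ 2·4^2 + 2·4 + 1 —bump→ 2·5^2 + 2·5 + 1 = 61 —(−1)→ 60
60 —HB5→ 2·5^2 + 2·5 —bump→ 2·6^2 + 2·6 = 84 —(−1)→ 83
83 —HB6→ 2·6^2 + 6 + 5 —bump→ 2·7^2 + 7 + 5 = 110 —(−1)→ 109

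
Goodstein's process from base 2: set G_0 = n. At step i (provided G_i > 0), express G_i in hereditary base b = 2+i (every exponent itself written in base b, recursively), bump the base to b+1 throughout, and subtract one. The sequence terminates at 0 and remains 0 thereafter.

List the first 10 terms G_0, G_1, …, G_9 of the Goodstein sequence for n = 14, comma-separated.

14, 110, 1281, 18750, 326591, 5862840, 134404971, 3487116548, 100000555551, 3138429262496

G_0=14  [base 2] 2^(2 + 1) + 2^2 + 2  →[2↦3]→  3^(3 + 1) + 3^3 + 3 = 111  −1 ⇒ G_1=110
G_1=110  [base 3] 3^(3 + 1) + 3^3 + 2  →[3↦4]→  4^(4 + 1) + 4^4 + 2 = 1282  −1 ⇒ G_2=1281
G_2=1281  [base 4] 4^(4 + 1) + 4^4 + 1  →[4↦5]→  5^(5 + 1) + 5^5 + 1 = 18751  −1 ⇒ G_3=18750
G_3=18750  [base 5] 5^(5 + 1) + 5^5  →[5↦6]→  6^(6 + 1) + 6^6 = 326592  −1 ⇒ G_4=326591
G_4=326591  [base 6] 6^(6 + 1) + 5·6^5 + 5·6^4 + 5·6^3 + 5·6^2 + 5·6 + 5  →[6↦7]→  7^(7 + 1) + 5·7^5 + 5·7^4 + 5·7^3 + 5·7^2 + 5·7 + 5 = 5862841  −1 ⇒ G_5=5862840
G_5=5862840  [base 7] 7^(7 + 1) + 5·7^5 + 5·7^4 + 5·7^3 + 5·7^2 + 5·7 + 4  →[7↦8]→  8^(8 + 1) + 5·8^5 + 5·8^4 + 5·8^3 + 5·8^2 + 5·8 + 4 = 134404972  −1 ⇒ G_6=134404971
G_6=134404971  [base 8] 8^(8 + 1) + 5·8^5 + 5·8^4 + 5·8^3 + 5·8^2 + 5·8 + 3  →[8↦9]→  9^(9 + 1) + 5·9^5 + 5·9^4 + 5·9^3 + 5·9^2 + 5·9 + 3 = 3487116549  −1 ⇒ G_7=3487116548
G_7=3487116548  [base 9] 9^(9 + 1) + 5·9^5 + 5·9^4 + 5·9^3 + 5·9^2 + 5·9 + 2  →[9↦10]→  10^(10 + 1) + 5·10^5 + 5·10^4 + 5·10^3 + 5·10^2 + 5·10 + 2 = 100000555552  −1 ⇒ G_8=100000555551
G_8=100000555551  [base 10] 10^(10 + 1) + 5·10^5 + 5·10^4 + 5·10^3 + 5·10^2 + 5·10 + 1  →[10↦11]→  11^(11 + 1) + 5·11^5 + 5·11^4 + 5·11^3 + 5·11^2 + 5·11 + 1 = 3138429262497  −1 ⇒ G_9=3138429262496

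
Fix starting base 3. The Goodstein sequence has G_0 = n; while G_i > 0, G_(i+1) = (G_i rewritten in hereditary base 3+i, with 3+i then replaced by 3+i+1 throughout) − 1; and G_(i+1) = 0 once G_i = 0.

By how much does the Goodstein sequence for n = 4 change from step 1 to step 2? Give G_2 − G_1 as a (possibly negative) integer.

4 —HB3→ 3 + 1 —bump→ 4 + 1 = 5 —(−1)→ 4
4 —HB4→ 4 —bump→ 5 = 5 —(−1)→ 4

0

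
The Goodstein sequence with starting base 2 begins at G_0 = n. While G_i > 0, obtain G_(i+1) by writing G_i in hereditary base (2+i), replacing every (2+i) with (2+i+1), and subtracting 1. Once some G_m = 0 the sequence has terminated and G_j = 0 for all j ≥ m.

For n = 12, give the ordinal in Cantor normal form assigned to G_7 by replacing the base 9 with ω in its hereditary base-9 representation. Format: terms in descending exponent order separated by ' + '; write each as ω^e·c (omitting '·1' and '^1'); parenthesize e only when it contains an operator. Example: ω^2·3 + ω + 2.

ω^(ω + 1) + ω^2·2 + ω + 2

12 —HB2→ 2^(2 + 1) + 2^2 —bump→ 3^(3 + 1) + 3^3 = 108 —(−1)→ 107
107 —HB3→ 3^(3 + 1) + 2·3^2 + 2·3 + 2 —bump→ 4^(4 + 1) + 2·4^2 + 2·4 + 2 = 1066 —(−1)→ 1065
1065 —HB4→ 4^(4 + 1) + 2·4^2 + 2·4 + 1 —bump→ 5^(5 + 1) + 2·5^2 + 2·5 + 1 = 15686 —(−1)→ 15685
15685 —HB5→ 5^(5 + 1) + 2·5^2 + 2·5 —bump→ 6^(6 + 1) + 2·6^2 + 2·6 = 280020 —(−1)→ 280019
280019 —HB6→ 6^(6 + 1) + 2·6^2 + 6 + 5 —bump→ 7^(7 + 1) + 2·7^2 + 7 + 5 = 5764911 —(−1)→ 5764910
5764910 —HB7→ 7^(7 + 1) + 2·7^2 + 7 + 4 —bump→ 8^(8 + 1) + 2·8^2 + 8 + 4 = 134217868 —(−1)→ 134217867
134217867 —HB8→ 8^(8 + 1) + 2·8^2 + 8 + 3 —bump→ 9^(9 + 1) + 2·9^2 + 9 + 3 = 3486784575 —(−1)→ 3486784574
3486784574 —HB9→ 9^(9 + 1) + 2·9^2 + 9 + 2 —bump→ 10^(10 + 1) + 2·10^2 + 10 + 2 = 100000000212 —(−1)→ 100000000211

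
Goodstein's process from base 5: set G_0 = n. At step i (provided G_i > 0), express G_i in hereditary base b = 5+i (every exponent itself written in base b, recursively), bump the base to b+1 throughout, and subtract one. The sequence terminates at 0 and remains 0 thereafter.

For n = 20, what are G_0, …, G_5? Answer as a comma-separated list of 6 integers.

i=0: 20 = 4·5 (b=5); 5→6: 4·6 = 24; 24−1 = 23
i=1: 23 = 3·6 + 5 (b=6); 6→7: 3·7 + 5 = 26; 26−1 = 25
i=2: 25 = 3·7 + 4 (b=7); 7→8: 3·8 + 4 = 28; 28−1 = 27
i=3: 27 = 3·8 + 3 (b=8); 8→9: 3·9 + 3 = 30; 30−1 = 29
i=4: 29 = 3·9 + 2 (b=9); 9→10: 3·10 + 2 = 32; 32−1 = 31

20, 23, 25, 27, 29, 31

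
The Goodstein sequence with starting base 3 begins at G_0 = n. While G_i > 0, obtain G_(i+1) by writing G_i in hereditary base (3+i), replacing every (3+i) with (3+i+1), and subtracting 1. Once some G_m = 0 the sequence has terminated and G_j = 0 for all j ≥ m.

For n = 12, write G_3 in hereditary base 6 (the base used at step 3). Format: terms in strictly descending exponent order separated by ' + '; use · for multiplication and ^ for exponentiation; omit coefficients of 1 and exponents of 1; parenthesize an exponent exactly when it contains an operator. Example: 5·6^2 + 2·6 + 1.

6^2 + 1

base 3: 12 = 3^2 + 3; at 4: 4^2 + 4 = 20; next = 19
base 4: 19 = 4^2 + 3; at 5: 5^2 + 3 = 28; next = 27
base 5: 27 = 5^2 + 2; at 6: 6^2 + 2 = 38; next = 37
base 6: 37 = 6^2 + 1; at 7: 7^2 + 1 = 50; next = 49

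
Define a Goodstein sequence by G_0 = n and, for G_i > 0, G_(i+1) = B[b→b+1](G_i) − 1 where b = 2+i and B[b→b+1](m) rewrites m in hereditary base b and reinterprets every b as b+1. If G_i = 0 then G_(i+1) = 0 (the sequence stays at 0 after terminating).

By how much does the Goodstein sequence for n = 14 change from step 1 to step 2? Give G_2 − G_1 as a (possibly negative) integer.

14 —HB2→ 2^(2 + 1) + 2^2 + 2 —bump→ 3^(3 + 1) + 3^3 + 3 = 111 —(−1)→ 110
110 —HB3→ 3^(3 + 1) + 3^3 + 2 —bump→ 4^(4 + 1) + 4^4 + 2 = 1282 —(−1)→ 1281

1171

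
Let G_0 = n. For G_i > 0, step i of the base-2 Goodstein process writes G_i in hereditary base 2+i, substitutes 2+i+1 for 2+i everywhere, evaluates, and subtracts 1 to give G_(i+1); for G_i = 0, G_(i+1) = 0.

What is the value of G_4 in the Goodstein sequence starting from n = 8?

93395

(0) 8|_2 = 2^(2 + 1) ↦ 3^(3 + 1)|_3 = 81 ⇒ 80
(1) 80|_3 = 2·3^3 + 2·3^2 + 2·3 + 2 ↦ 2·4^4 + 2·4^2 + 2·4 + 2|_4 = 554 ⇒ 553
(2) 553|_4 = 2·4^4 + 2·4^2 + 2·4 + 1 ↦ 2·5^5 + 2·5^2 + 2·5 + 1|_5 = 6311 ⇒ 6310
(3) 6310|_5 = 2·5^5 + 2·5^2 + 2·5 ↦ 2·6^6 + 2·6^2 + 2·6|_6 = 93396 ⇒ 93395
(4) 93395|_6 = 2·6^6 + 2·6^2 + 6 + 5 ↦ 2·7^7 + 2·7^2 + 7 + 5|_7 = 1647196 ⇒ 1647195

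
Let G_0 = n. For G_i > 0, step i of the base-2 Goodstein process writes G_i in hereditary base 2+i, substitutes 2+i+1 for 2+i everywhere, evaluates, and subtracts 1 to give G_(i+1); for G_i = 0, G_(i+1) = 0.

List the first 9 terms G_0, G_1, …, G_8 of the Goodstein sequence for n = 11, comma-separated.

11, 84, 1027, 15627, 279937, 5764801, 134217727, 2749609302, 70077777775

[0] 11 ≡ 2^(2 + 1) + 2 + 1 (base 2). Lift 3: 85. −1: 84.
[1] 84 ≡ 3^(3 + 1) + 3 (base 3). Lift 4: 1028. −1: 1027.
[2] 1027 ≡ 4^(4 + 1) + 3 (base 4). Lift 5: 15628. −1: 15627.
[3] 15627 ≡ 5^(5 + 1) + 2 (base 5). Lift 6: 279938. −1: 279937.
[4] 279937 ≡ 6^(6 + 1) + 1 (base 6). Lift 7: 5764802. −1: 5764801.
[5] 5764801 ≡ 7^(7 + 1) (base 7). Lift 8: 134217728. −1: 134217727.
[6] 134217727 ≡ 7·8^8 + 7·8^7 + 7·8^6 + 7·8^5 + 7·8^4 + 7·8^3 + 7·8^2 + 7·8 + 7 (base 8). Lift 9: 2749609303. −1: 2749609302.
[7] 2749609302 ≡ 7·9^9 + 7·9^7 + 7·9^6 + 7·9^5 + 7·9^4 + 7·9^3 + 7·9^2 + 7·9 + 6 (base 9). Lift 10: 70077777776. −1: 70077777775.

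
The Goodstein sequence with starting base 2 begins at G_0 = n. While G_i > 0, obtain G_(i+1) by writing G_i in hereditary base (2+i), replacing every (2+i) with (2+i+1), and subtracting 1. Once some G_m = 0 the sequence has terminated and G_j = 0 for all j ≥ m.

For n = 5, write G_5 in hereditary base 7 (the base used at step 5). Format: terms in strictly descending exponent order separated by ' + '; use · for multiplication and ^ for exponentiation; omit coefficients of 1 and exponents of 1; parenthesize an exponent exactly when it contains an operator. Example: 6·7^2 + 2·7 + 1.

i=0: 5 = 2^2 + 1 (b=2); 2→3: 3^3 + 1 = 28; 28−1 = 27
i=1: 27 = 3^3 (b=3); 3→4: 4^4 = 256; 256−1 = 255
i=2: 255 = 3·4^3 + 3·4^2 + 3·4 + 3 (b=4); 4→5: 3·5^3 + 3·5^2 + 3·5 + 3 = 468; 468−1 = 467
i=3: 467 = 3·5^3 + 3·5^2 + 3·5 + 2 (b=5); 5→6: 3·6^3 + 3·6^2 + 3·6 + 2 = 776; 776−1 = 775
i=4: 775 = 3·6^3 + 3·6^2 + 3·6 + 1 (b=6); 6→7: 3·7^3 + 3·7^2 + 3·7 + 1 = 1198; 1198−1 = 1197
i=5: 1197 = 3·7^3 + 3·7^2 + 3·7 (b=7); 7→8: 3·8^3 + 3·8^2 + 3·8 = 1752; 1752−1 = 1751

3·7^3 + 3·7^2 + 3·7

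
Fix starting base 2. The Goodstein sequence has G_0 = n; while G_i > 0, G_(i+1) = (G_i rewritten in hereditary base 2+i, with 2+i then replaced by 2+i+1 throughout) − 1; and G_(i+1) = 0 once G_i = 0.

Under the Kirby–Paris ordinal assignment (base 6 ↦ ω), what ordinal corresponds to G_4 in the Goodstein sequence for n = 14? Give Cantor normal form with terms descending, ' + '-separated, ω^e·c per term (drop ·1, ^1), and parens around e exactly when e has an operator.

ω^(ω + 1) + ω^5·5 + ω^4·5 + ω^3·5 + ω^2·5 + ω·5 + 5

G_0=14  [base 2] 2^(2 + 1) + 2^2 + 2  →[2↦3]→  3^(3 + 1) + 3^3 + 3 = 111  −1 ⇒ G_1=110
G_1=110  [base 3] 3^(3 + 1) + 3^3 + 2  →[3↦4]→  4^(4 + 1) + 4^4 + 2 = 1282  −1 ⇒ G_2=1281
G_2=1281  [base 4] 4^(4 + 1) + 4^4 + 1  →[4↦5]→  5^(5 + 1) + 5^5 + 1 = 18751  −1 ⇒ G_3=18750
G_3=18750  [base 5] 5^(5 + 1) + 5^5  →[5↦6]→  6^(6 + 1) + 6^6 = 326592  −1 ⇒ G_4=326591
G_4=326591  [base 6] 6^(6 + 1) + 5·6^5 + 5·6^4 + 5·6^3 + 5·6^2 + 5·6 + 5  →[6↦7]→  7^(7 + 1) + 5·7^5 + 5·7^4 + 5·7^3 + 5·7^2 + 5·7 + 5 = 5862841  −1 ⇒ G_5=5862840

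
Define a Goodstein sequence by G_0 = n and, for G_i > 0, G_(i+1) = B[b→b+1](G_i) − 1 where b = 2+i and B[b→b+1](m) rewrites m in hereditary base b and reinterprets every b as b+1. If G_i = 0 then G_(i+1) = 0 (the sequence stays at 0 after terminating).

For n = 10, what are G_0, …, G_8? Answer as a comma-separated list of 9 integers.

10, 83, 1025, 15625, 279935, 4215754, 84073323, 1937434592, 50000555551

[0] 10 ≡ 2^(2 + 1) + 2 (base 2). Lift 3: 84. −1: 83.
[1] 83 ≡ 3^(3 + 1) + 2 (base 3). Lift 4: 1026. −1: 1025.
[2] 1025 ≡ 4^(4 + 1) + 1 (base 4). Lift 5: 15626. −1: 15625.
[3] 15625 ≡ 5^(5 + 1) (base 5). Lift 6: 279936. −1: 279935.
[4] 279935 ≡ 5·6^6 + 5·6^5 + 5·6^4 + 5·6^3 + 5·6^2 + 5·6 + 5 (base 6). Lift 7: 4215755. −1: 4215754.
[5] 4215754 ≡ 5·7^7 + 5·7^5 + 5·7^4 + 5·7^3 + 5·7^2 + 5·7 + 4 (base 7). Lift 8: 84073324. −1: 84073323.
[6] 84073323 ≡ 5·8^8 + 5·8^5 + 5·8^4 + 5·8^3 + 5·8^2 + 5·8 + 3 (base 8). Lift 9: 1937434593. −1: 1937434592.
[7] 1937434592 ≡ 5·9^9 + 5·9^5 + 5·9^4 + 5·9^3 + 5·9^2 + 5·9 + 2 (base 9). Lift 10: 50000555552. −1: 50000555551.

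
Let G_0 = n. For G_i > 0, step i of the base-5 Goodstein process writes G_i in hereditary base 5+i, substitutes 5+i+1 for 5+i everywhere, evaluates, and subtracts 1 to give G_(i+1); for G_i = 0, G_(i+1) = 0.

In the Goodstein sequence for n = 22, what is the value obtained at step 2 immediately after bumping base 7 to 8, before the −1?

32

G_0=22  [base 5] 4·5 + 2  →[5↦6]→  4·6 + 2 = 26  −1 ⇒ G_1=25
G_1=25  [base 6] 4·6 + 1  →[6↦7]→  4·7 + 1 = 29  −1 ⇒ G_2=28
G_2=28  [base 7] 4·7  →[7↦8]→  4·8 = 32  −1 ⇒ G_3=31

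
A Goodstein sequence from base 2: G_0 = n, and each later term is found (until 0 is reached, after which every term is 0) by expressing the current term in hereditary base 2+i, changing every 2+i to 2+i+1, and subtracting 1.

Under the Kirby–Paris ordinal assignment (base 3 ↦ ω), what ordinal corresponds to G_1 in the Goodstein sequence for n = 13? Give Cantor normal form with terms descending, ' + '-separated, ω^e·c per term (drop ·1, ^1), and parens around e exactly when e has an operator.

ω^(ω + 1) + ω^ω

(0) 13|_2 = 2^(2 + 1) + 2^2 + 1 ↦ 3^(3 + 1) + 3^3 + 1|_3 = 109 ⇒ 108
(1) 108|_3 = 3^(3 + 1) + 3^3 ↦ 4^(4 + 1) + 4^4|_4 = 1280 ⇒ 1279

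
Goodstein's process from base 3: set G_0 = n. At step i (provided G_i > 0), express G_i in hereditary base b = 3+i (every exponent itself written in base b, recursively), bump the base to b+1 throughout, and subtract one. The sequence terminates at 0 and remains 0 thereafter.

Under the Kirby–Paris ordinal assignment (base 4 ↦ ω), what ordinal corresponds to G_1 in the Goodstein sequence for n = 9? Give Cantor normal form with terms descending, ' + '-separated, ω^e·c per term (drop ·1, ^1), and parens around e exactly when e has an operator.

ω·3 + 3

(0) 9|_3 = 3^2 ↦ 4^2|_4 = 16 ⇒ 15
(1) 15|_4 = 3·4 + 3 ↦ 3·5 + 3|_5 = 18 ⇒ 17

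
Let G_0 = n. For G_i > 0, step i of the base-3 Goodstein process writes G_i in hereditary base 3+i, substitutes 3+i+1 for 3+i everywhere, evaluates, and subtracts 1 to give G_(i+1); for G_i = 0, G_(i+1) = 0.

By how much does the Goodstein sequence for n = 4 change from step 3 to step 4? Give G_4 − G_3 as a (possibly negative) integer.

-1

i=0: 4 = 3 + 1 (b=3); 3→4: 4 + 1 = 5; 5−1 = 4
i=1: 4 = 4 (b=4); 4→5: 5 = 5; 5−1 = 4
i=2: 4 = 4 (b=5); 5→6: 4 = 4; 4−1 = 3
i=3: 3 = 3 (b=6); 6→7: 3 = 3; 3−1 = 2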